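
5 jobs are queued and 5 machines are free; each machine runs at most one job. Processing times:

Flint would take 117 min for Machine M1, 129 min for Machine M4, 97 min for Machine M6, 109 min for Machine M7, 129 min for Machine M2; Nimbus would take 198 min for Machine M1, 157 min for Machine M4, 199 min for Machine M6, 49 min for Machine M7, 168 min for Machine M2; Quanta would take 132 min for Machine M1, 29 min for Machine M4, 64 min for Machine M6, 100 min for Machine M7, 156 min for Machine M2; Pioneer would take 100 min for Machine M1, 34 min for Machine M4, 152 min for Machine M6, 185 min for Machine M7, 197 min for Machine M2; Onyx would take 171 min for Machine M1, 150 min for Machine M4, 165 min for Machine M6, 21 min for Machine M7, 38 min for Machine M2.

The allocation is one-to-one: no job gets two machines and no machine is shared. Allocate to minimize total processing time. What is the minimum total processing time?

Min total: 302 min

Optimal: Flint→Machine M1 (117 min), Nimbus→Machine M7 (49 min), Quanta→Machine M6 (64 min), Pioneer→Machine M4 (34 min), Onyx→Machine M2 (38 min) — total 117+49+64+34+38 = 302 min.
Min-entry greedy (repeatedly take the single cheapest remaining cell) gives 415 min, worse by 113.
No other one-to-one assignment undercuts 302 min.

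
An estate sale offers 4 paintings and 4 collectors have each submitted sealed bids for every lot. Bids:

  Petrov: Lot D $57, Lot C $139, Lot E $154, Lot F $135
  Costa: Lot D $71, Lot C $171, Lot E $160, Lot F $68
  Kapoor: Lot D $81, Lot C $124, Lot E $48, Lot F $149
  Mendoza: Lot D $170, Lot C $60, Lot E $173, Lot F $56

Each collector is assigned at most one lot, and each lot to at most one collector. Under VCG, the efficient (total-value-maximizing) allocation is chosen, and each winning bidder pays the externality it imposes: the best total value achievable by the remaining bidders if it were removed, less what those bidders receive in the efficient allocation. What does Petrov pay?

Efficient allocation: Petrov→Lot E ($154), Costa→Lot C ($171), Kapoor→Lot F ($149), Mendoza→Lot D ($170); total welfare W = $644.
Petrov receives Lot E at value $154, so the others get W − 154 = $490.
Without Petrov: best allocation of the remaining 3 bidders over all 4 lots is Costa→Lot C ($171), Kapoor→Lot F ($149), Mendoza→Lot E ($173), total $493.
VCG payment = (others' best without Petrov) − (others' welfare with Petrov) = 493 − 490 = $3.

Petrov pays $3.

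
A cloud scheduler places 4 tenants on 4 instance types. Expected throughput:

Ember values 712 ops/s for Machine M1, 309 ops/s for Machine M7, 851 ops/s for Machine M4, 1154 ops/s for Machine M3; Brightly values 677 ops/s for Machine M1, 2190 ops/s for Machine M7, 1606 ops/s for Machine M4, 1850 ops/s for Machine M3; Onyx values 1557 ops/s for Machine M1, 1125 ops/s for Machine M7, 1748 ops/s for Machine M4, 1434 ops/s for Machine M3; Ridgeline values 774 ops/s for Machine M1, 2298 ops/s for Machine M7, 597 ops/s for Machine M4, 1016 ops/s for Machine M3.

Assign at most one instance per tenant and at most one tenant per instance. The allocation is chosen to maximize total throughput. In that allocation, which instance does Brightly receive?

Brightly receives Machine M4.

Optimal: Ember→Machine M3 (1154 ops/s), Brightly→Machine M4 (1606 ops/s), Onyx→Machine M1 (1557 ops/s), Ridgeline→Machine M7 (2298 ops/s) — total 1154+1606+1557+2298 = 6615 ops/s.
Max-entry greedy (repeatedly take the single best remaining cell) gives 6608 ops/s, worse by 7.
Next-best assignment: Ember→Machine M1, Brightly→Machine M3, Onyx→Machine M4, Ridgeline→Machine M7 = 6608 ops/s.
Checked against all permutations: 6615 ops/s is optimal.
Brightly's own top instance is Machine M7 (2190 ops/s), but forcing Brightly→Machine M7 and reassigning the rest optimally gives only 5866 ops/s — worse by 749.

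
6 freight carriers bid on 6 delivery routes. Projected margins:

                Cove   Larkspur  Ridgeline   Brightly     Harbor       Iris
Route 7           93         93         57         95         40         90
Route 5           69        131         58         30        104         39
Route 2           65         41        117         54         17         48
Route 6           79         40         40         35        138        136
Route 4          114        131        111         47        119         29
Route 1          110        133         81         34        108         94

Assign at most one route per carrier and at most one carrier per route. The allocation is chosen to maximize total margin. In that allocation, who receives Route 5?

This is the linear assignment problem.
Optimal: Cove→Route 1 ($110k), Larkspur→Route 5 ($131k), Ridgeline→Route 2 ($117k), Brightly→Route 7 ($95k), Harbor→Route 4 ($119k), Iris→Route 6 ($136k) — total 110+131+117+95+119+136 = $708k.
Row-greedy (each carrier in turn takes its best remaining route) gives $636k, worse by 72.
No other one-to-one assignment exceeds $708k.
Larkspur's own top route is Route 1 ($133k), but forcing Larkspur→Route 1 and reassigning the rest optimally gives only $699k — worse by 9.

Larkspur receives Route 5.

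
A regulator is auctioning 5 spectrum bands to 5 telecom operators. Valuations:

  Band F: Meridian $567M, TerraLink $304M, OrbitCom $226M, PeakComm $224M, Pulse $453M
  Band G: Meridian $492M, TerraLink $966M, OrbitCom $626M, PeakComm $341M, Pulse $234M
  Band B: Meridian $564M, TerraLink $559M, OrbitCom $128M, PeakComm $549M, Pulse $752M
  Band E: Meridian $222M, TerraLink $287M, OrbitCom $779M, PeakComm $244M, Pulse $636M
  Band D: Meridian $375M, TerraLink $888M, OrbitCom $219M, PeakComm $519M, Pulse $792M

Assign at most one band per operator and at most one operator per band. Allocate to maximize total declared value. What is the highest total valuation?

Maximum total: $3653M

Optimal: Meridian→Band F ($567M), TerraLink→Band G ($966M), OrbitCom→Band E ($779M), PeakComm→Band B ($549M), Pulse→Band D ($792M) — total 567+966+779+549+792 = $3653M.
Next-best assignment: Meridian→Band F, TerraLink→Band G, OrbitCom→Band E, PeakComm→Band D, Pulse→Band B = $3583M.
Swapping OrbitCom↔Pulse (OrbitCom→Band D $219M, Pulse→Band E $636M) loses 716.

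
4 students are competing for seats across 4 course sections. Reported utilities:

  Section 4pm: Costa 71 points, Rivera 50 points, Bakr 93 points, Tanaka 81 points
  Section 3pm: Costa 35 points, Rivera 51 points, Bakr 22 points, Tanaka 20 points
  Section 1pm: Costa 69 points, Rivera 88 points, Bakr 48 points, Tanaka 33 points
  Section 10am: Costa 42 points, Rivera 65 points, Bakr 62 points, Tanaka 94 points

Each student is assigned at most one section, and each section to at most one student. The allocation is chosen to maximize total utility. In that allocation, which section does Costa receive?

Costa receives Section 3pm.

Optimal: Costa→Section 3pm (35 points), Rivera→Section 1pm (88 points), Bakr→Section 4pm (93 points), Tanaka→Section 10am (94 points) — total 35+88+93+94 = 310 points.
Row-greedy (each student in turn takes its best remaining section) gives 241 points, worse by 69.
Next-best assignment: Costa→Section 1pm, Rivera→Section 3pm, Bakr→Section 4pm, Tanaka→Section 10am = 307 points.
Swapping Bakr↔Costa (Bakr→Section 3pm 22 points, Costa→Section 4pm 71 points) loses 35.
No other one-to-one assignment exceeds 310 points.
Costa's own top section is Section 4pm (71 points), but forcing Costa→Section 4pm and reassigning the rest optimally gives only 275 points — worse by 35.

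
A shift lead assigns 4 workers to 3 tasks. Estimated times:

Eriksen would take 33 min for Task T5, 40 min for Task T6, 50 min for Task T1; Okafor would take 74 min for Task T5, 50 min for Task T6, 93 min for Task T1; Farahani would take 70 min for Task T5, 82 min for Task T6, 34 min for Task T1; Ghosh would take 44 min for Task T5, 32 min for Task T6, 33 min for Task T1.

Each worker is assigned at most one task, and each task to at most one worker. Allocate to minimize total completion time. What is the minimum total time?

Optimal: Eriksen→Task T5 (33 min), Ghosh→Task T6 (32 min), Farahani→Task T1 (34 min) — total 33+32+34 = 99 min.
Row-greedy (each worker in turn takes its cheapest remaining task) gives 117 min, worse by 18.
Every other assignment is strictly worse.

Min total: 99 min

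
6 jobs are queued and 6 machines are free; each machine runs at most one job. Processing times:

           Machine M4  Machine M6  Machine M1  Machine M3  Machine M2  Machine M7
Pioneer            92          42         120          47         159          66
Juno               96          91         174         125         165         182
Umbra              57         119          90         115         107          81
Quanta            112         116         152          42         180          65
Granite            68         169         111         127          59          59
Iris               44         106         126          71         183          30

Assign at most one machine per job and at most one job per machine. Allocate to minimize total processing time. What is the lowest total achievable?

Treat this as an assignment problem: match each job to one machine.
Optimal: Pioneer→Machine M6 (42 min), Juno→Machine M4 (96 min), Umbra→Machine M1 (90 min), Quanta→Machine M3 (42 min), Granite→Machine M2 (59 min), Iris→Machine M7 (30 min) — total 42+96+90+42+59+30 = 359 min.
Row-greedy (each job in turn takes its cheapest remaining machine) gives 446 min, worse by 87.
Swapping Quanta↔Pioneer (Quanta→Machine M6 116 min, Pioneer→Machine M3 47 min) adds 79.
No other one-to-one assignment undercuts 359 min.

Min total: 359 min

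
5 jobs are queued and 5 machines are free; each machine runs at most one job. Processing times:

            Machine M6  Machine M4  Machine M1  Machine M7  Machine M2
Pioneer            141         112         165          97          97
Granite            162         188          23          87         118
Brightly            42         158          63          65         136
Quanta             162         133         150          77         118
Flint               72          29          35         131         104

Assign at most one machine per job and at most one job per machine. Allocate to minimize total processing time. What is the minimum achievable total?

Minimum total: 268 min

Optimal: Pioneer→Machine M2 (97 min), Granite→Machine M1 (23 min), Brightly→Machine M6 (42 min), Quanta→Machine M7 (77 min), Flint→Machine M4 (29 min) — total 97+23+42+77+29 = 268 min.
Row-greedy (each job in turn takes its cheapest remaining machine) gives 309 min, worse by 41.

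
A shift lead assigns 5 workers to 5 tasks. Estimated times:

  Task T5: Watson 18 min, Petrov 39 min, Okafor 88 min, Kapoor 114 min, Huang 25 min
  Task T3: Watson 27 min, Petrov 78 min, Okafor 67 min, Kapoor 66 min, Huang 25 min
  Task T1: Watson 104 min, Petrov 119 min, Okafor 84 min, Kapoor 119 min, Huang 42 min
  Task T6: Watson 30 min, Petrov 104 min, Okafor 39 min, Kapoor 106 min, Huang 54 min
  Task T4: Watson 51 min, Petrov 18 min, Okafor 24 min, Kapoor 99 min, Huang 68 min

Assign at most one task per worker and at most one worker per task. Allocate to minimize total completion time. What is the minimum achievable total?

Treat this as an assignment problem: match each worker to one task.
Optimal: Watson→Task T5 (18 min), Petrov→Task T4 (18 min), Okafor→Task T6 (39 min), Kapoor→Task T3 (66 min), Huang→Task T1 (42 min) — total 18+18+39+66+42 = 183 min.
Min-entry greedy (repeatedly take the single cheapest remaining cell) gives 219 min, worse by 36.
Next-best assignment: Watson→Task T6, Petrov→Task T5, Okafor→Task T4, Kapoor→Task T3, Huang→Task T1 = 201 min.
Every other assignment is strictly worse.

Minimum total: 183 min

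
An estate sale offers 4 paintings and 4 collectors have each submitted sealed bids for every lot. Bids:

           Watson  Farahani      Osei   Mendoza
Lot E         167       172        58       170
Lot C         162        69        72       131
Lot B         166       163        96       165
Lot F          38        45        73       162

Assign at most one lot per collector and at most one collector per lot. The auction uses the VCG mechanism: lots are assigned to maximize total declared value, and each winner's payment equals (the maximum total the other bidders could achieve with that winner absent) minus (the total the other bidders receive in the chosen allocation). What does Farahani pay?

Farahani pays $8.

Efficient allocation: Watson→Lot C ($162), Farahani→Lot E ($172), Osei→Lot B ($96), Mendoza→Lot F ($162); total welfare W = $592.
Farahani receives Lot E at value $172, so the others get W − 172 = $420.
Without Farahani: best allocation of the remaining 3 bidders over all 4 lots is Watson→Lot C ($162), Osei→Lot B ($96), Mendoza→Lot E ($170), total $428.
VCG payment = (others' best without Farahani) − (others' welfare with Farahani) = 428 − 420 = $8.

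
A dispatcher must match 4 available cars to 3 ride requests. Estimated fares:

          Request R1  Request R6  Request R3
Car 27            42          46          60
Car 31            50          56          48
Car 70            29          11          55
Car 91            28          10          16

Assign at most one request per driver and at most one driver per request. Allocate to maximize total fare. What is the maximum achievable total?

Treat this as an assignment problem: match each driver to one request.
Optimal: Car 27→Request R1 ($42), Car 31→Request R6 ($56), Car 70→Request R3 ($55) — total 42+56+55 = $153.
Next-best assignment: Car 31→Request R1, Car 27→Request R6, Car 70→Request R3 = $151.

Maximum total: $153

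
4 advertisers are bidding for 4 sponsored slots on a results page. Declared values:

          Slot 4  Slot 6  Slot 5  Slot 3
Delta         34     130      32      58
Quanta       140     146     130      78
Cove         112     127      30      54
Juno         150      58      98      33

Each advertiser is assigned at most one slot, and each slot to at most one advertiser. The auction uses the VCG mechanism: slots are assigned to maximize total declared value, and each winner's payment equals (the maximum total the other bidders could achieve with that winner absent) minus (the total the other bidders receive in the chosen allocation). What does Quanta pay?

Quanta pays $5.

Efficient allocation: Delta→Slot 3 ($58), Quanta→Slot 5 ($130), Cove→Slot 6 ($127), Juno→Slot 4 ($150); total welfare W = $465.
Quanta receives Slot 5 at value $130, so the others get W − 130 = $335.
Without Quanta: best allocation of the remaining 3 bidders over all 4 slots is Delta→Slot 6 ($130), Cove→Slot 4 ($112), Juno→Slot 5 ($98), total $340.
VCG payment = (others' best without Quanta) − (others' welfare with Quanta) = 340 − 335 = $5.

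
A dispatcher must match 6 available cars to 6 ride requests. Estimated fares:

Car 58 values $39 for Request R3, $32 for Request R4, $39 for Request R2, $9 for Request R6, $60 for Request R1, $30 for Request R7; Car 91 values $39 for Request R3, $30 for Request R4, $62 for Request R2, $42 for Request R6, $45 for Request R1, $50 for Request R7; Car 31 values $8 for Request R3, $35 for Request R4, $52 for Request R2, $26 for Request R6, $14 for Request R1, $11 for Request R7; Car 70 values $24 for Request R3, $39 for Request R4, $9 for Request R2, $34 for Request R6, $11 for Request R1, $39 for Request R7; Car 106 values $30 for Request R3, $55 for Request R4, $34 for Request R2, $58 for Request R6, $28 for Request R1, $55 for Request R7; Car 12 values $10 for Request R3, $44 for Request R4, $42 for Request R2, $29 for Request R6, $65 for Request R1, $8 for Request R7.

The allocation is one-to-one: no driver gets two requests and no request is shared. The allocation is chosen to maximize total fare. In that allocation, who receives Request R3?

Car 58 receives Request R3.

This is the linear assignment problem.
Optimal: Car 58→Request R3 ($39), Car 91→Request R7 ($50), Car 31→Request R2 ($52), Car 70→Request R4 ($39), Car 106→Request R6 ($58), Car 12→Request R1 ($65) — total 39+50+52+39+58+65 = $303.
Row-greedy (each driver in turn takes its best remaining request) gives $264, worse by 39.
Next-best assignment: Car 58→Request R3, Car 91→Request R2, Car 31→Request R4, Car 70→Request R7, Car 106→Request R6, Car 12→Request R1 = $298.
No other one-to-one assignment exceeds $303.
Car 58's own top request is Request R1 ($60), but forcing Car 58→Request R1 and reassigning the rest optimally gives only $292 — worse by 11.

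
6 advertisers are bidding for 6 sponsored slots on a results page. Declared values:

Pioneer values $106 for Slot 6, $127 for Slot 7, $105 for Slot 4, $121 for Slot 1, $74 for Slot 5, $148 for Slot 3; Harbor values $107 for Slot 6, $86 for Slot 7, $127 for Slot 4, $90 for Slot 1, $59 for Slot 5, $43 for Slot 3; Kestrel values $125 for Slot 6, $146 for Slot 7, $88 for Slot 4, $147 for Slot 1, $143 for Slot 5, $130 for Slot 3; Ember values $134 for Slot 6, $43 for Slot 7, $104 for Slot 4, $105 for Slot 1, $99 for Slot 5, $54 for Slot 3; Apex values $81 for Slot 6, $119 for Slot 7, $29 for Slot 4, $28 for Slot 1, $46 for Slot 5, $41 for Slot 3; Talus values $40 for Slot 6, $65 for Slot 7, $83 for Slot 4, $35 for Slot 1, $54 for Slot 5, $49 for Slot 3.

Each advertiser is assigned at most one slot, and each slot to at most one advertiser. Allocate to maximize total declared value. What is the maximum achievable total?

Treat this as an assignment problem: match each advertiser to one slot.
Optimal: Pioneer→Slot 3 ($148), Harbor→Slot 4 ($127), Kestrel→Slot 1 ($147), Ember→Slot 6 ($134), Apex→Slot 7 ($119), Talus→Slot 5 ($54) — total 148+127+147+134+119+54 = $729.
Column-greedy (each slot in turn goes to its best remaining advertiser) gives $623, worse by 106.
Next-best assignment: Pioneer→Slot 3, Harbor→Slot 1, Kestrel→Slot 5, Ember→Slot 6, Apex→Slot 7, Talus→Slot 4 = $717.
Swapping Ember↔Apex (Ember→Slot 7 $43, Apex→Slot 6 $81) loses 129.

Max total: $729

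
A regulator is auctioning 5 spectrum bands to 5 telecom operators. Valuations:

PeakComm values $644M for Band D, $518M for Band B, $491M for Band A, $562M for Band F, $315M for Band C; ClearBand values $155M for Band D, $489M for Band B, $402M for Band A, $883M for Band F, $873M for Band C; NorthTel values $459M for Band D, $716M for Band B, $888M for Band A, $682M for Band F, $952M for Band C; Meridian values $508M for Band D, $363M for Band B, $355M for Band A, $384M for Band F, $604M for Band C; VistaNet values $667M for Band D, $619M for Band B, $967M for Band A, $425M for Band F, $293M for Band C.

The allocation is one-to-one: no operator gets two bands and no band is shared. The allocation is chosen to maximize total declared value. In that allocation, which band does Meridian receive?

Meridian receives Band D.

This is a one-to-one assignment (maximum-weight bipartite matching).
Optimal: PeakComm→Band B ($518M), ClearBand→Band F ($883M), NorthTel→Band C ($952M), Meridian→Band D ($508M), VistaNet→Band A ($967M) — total 518+883+952+508+967 = $3828M.
Row-greedy (each operator in turn takes its best remaining band) gives $3809M, worse by 19.
Checked against all permutations: $3828M is optimal.
Meridian's own top band is Band C ($604M), but forcing Meridian→Band C and reassigning the rest optimally gives only $3814M — worse by 14.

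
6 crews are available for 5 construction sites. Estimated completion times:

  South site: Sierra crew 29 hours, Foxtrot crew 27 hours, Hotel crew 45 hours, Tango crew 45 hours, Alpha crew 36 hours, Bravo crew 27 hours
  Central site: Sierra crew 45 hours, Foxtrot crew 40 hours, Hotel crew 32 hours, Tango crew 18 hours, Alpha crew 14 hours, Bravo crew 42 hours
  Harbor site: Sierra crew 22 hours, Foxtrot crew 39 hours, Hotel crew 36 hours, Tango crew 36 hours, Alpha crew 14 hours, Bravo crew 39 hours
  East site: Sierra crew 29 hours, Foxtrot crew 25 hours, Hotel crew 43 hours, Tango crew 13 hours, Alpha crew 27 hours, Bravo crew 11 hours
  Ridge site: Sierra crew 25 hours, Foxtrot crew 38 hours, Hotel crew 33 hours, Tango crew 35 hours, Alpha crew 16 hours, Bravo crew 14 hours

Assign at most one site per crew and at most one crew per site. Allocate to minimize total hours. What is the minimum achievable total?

Min total: 90 hours

Optimal: Foxtrot crew→South site (27 hours), Alpha crew→Central site (14 hours), Sierra crew→Harbor site (22 hours), Tango crew→East site (13 hours), Bravo crew→Ridge site (14 hours) — total 27+14+22+13+14 = 90 hours.
Column-greedy (each site in turn goes to its cheapest remaining crew) gives 107 hours, worse by 17.
Swapping Sierra crew↔Tango crew (Sierra crew→East site 29 hours, Tango crew→Harbor site 36 hours) adds 30.
Checked against all permutations: 90 hours is optimal.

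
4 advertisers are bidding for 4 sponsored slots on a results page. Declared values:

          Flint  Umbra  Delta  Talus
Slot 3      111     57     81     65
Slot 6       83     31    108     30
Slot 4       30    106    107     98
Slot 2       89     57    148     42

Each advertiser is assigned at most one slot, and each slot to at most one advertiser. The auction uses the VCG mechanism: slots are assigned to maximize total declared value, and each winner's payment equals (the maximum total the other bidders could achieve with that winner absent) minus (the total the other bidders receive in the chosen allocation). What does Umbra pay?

Umbra pays $61.

Efficient allocation: Flint→Slot 6 ($83), Umbra→Slot 4 ($106), Delta→Slot 2 ($148), Talus→Slot 3 ($65); total welfare W = $402.
Umbra receives Slot 4 at value $106, so the others get W − 106 = $296.
Without Umbra: best allocation of the remaining 3 bidders over all 4 slots is Flint→Slot 3 ($111), Delta→Slot 2 ($148), Talus→Slot 4 ($98), total $357.
VCG payment = (others' best without Umbra) − (others' welfare with Umbra) = 357 − 296 = $61.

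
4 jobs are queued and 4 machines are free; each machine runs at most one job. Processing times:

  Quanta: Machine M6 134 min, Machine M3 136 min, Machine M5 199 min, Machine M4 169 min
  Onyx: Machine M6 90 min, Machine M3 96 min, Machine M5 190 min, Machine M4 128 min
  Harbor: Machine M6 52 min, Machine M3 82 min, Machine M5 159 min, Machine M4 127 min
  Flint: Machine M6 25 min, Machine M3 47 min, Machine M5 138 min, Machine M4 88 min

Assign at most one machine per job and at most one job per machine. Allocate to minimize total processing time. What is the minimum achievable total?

Minimum total: 426 min

This is the linear assignment problem.
Optimal: Quanta→Machine M5 (199 min), Onyx→Machine M4 (128 min), Harbor→Machine M6 (52 min), Flint→Machine M3 (47 min) — total 199+128+52+47 = 426 min.
Min-entry greedy (repeatedly take the single cheapest remaining cell) gives 434 min, worse by 8.
Next-best assignment: Quanta→Machine M5, Onyx→Machine M4, Harbor→Machine M3, Flint→Machine M6 = 434 min.
Every other assignment is strictly worse.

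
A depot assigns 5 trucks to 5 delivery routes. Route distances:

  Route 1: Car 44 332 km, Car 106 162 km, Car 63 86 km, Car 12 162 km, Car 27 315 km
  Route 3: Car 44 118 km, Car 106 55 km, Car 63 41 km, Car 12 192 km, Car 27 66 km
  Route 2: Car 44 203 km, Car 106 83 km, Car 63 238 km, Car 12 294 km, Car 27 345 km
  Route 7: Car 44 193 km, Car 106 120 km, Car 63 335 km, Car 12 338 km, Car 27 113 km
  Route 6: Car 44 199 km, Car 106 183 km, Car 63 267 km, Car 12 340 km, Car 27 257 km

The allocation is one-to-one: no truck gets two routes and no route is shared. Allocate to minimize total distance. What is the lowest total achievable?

Min total: 598 km

Optimal: Car 44→Route 6 (199 km), Car 106→Route 2 (83 km), Car 63→Route 3 (41 km), Car 12→Route 1 (162 km), Car 27→Route 7 (113 km) — total 199+83+41+162+113 = 598 km.
Row-greedy (each truck in turn takes its cheapest remaining route) gives 882 km, worse by 284.
Swapping Car 63↔Car 44 (Car 63→Route 6 267 km, Car 44→Route 3 118 km) adds 145.
Checked against all permutations: 598 km is optimal.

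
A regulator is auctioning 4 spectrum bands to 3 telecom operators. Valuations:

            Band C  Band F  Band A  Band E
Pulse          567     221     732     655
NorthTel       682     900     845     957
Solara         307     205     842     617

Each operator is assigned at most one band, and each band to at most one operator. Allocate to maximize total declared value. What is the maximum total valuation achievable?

Max total: $2397M

Optimal: Pulse→Band E ($655M), NorthTel→Band F ($900M), Solara→Band A ($842M) — total 655+900+842 = $2397M.
Row-greedy (each operator in turn takes its best remaining band) gives $1996M, worse by 401.
Next-best assignment: Pulse→Band C, NorthTel→Band E, Solara→Band A = $2366M.
Swapping Pulse↔NorthTel (Pulse→Band F $221M, NorthTel→Band E $957M) loses 377.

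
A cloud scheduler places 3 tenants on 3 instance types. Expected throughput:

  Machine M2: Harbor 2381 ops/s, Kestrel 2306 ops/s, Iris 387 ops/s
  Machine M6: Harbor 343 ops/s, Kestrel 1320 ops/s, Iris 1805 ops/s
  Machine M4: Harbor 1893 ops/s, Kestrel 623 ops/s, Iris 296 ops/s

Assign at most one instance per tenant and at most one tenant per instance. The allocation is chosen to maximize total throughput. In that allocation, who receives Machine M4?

Harbor receives Machine M4.

This is the linear assignment problem.
Optimal: Harbor→Machine M4 (1893 ops/s), Kestrel→Machine M2 (2306 ops/s), Iris→Machine M6 (1805 ops/s) — total 1893+2306+1805 = 6004 ops/s.
Max-entry greedy (repeatedly take the single best remaining cell) gives 4809 ops/s, worse by 1195.
Next-best assignment: Harbor→Machine M2, Kestrel→Machine M4, Iris→Machine M6 = 4809 ops/s.
Swapping Kestrel↔Harbor (Kestrel→Machine M4 623 ops/s, Harbor→Machine M2 2381 ops/s) loses 1195.
Harbor's own top instance is Machine M2 (2381 ops/s), but forcing Harbor→Machine M2 and reassigning the rest optimally gives only 4809 ops/s — worse by 1195.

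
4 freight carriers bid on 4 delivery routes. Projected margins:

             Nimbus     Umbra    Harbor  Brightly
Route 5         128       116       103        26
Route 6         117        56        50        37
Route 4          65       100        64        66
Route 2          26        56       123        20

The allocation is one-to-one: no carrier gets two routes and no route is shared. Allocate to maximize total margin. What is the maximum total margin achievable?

Max total: $422k

Optimal: Nimbus→Route 6 ($117k), Umbra→Route 5 ($116k), Harbor→Route 2 ($123k), Brightly→Route 4 ($66k) — total 117+116+123+66 = $422k.
Column-greedy (each route in turn goes to its best remaining carrier) gives $373k, worse by 49.
Next-best assignment: Nimbus→Route 5, Umbra→Route 4, Harbor→Route 2, Brightly→Route 6 = $388k.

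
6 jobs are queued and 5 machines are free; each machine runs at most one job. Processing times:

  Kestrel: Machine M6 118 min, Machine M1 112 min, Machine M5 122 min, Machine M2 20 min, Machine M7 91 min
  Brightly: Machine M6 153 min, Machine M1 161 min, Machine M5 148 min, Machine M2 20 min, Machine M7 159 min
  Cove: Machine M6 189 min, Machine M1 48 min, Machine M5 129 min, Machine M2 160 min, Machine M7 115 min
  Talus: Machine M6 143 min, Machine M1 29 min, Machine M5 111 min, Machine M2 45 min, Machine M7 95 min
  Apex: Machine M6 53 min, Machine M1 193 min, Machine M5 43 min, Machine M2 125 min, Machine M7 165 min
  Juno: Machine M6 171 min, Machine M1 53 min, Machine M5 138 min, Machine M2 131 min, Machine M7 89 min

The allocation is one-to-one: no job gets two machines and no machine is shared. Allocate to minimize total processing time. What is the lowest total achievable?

Optimal: Kestrel→Machine M6 (118 min), Talus→Machine M1 (29 min), Apex→Machine M5 (43 min), Brightly→Machine M2 (20 min), Juno→Machine M7 (89 min) — total 118+29+43+20+89 = 299 min.
Min-entry greedy (repeatedly take the single cheapest remaining cell) gives 334 min, worse by 35.
No other one-to-one assignment undercuts 299 min.

Min total: 299 min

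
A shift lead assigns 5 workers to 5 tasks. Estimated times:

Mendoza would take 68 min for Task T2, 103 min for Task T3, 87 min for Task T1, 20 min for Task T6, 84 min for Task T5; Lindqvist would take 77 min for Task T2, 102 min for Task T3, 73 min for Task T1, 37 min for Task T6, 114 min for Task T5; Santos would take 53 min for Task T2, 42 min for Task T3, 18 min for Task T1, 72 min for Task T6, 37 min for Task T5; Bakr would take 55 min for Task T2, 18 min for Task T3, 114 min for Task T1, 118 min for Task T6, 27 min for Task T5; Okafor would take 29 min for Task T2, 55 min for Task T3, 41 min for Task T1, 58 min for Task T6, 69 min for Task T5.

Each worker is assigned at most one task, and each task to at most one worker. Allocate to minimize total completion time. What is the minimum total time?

Optimal: Mendoza→Task T6 (20 min), Lindqvist→Task T1 (73 min), Santos→Task T5 (37 min), Bakr→Task T3 (18 min), Okafor→Task T2 (29 min) — total 20+73+37+18+29 = 177 min.
Next-best assignment: Mendoza→Task T5, Lindqvist→Task T6, Santos→Task T1, Bakr→Task T3, Okafor→Task T2 = 186 min.
Swapping Bakr↔Mendoza (Bakr→Task T6 118 min, Mendoza→Task T3 103 min) adds 183.

Min total: 177 min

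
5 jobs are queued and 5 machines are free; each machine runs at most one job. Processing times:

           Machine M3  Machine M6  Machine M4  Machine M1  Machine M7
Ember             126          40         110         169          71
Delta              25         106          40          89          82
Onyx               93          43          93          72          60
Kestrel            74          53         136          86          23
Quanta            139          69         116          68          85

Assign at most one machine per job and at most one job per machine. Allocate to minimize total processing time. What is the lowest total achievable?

Minimum total: 249 min

Optimal: Ember→Machine M6 (40 min), Delta→Machine M3 (25 min), Onyx→Machine M4 (93 min), Kestrel→Machine M7 (23 min), Quanta→Machine M1 (68 min) — total 40+25+93+23+68 = 249 min.
Row-greedy (each job in turn takes its cheapest remaining machine) gives 327 min, worse by 78.
Swapping Quanta↔Kestrel (Quanta→Machine M7 85 min, Kestrel→Machine M1 86 min) adds 80.
No other one-to-one assignment undercuts 249 min.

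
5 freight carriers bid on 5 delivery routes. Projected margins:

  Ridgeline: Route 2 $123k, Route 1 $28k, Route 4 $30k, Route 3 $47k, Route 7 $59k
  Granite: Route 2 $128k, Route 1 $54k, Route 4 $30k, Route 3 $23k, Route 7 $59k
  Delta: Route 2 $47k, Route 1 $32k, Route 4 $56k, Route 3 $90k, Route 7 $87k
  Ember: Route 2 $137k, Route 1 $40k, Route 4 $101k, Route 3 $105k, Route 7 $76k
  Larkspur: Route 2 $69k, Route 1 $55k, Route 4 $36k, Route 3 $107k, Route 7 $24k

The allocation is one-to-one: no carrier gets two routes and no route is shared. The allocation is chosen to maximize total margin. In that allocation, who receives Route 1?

Granite receives Route 1.

Treat this as an assignment problem: match each carrier to one route.
Optimal: Ridgeline→Route 2 ($123k), Granite→Route 1 ($54k), Delta→Route 7 ($87k), Ember→Route 4 ($101k), Larkspur→Route 3 ($107k) — total 123+54+87+101+107 = $472k.
Row-greedy (each carrier in turn takes its best remaining route) gives $428k, worse by 44.
Swapping Delta↔Granite (Delta→Route 1 $32k, Granite→Route 7 $59k) loses 50.
Every other assignment is strictly worse.
Granite's own top route is Route 2 ($128k), but forcing Granite→Route 2 and reassigning the rest optimally gives only $451k — worse by 21.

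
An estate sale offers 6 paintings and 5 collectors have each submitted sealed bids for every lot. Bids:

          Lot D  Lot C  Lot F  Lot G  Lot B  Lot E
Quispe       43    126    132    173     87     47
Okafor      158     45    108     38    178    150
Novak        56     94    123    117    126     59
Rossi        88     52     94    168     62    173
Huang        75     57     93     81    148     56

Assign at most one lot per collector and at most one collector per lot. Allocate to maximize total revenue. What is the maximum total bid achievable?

This is the linear assignment problem.
Optimal: Quispe→Lot G ($173), Okafor→Lot D ($158), Novak→Lot F ($123), Rossi→Lot E ($173), Huang→Lot B ($148) — total 173+158+123+173+148 = $775.
Max-entry greedy (repeatedly take the single best remaining cell) gives $722, worse by 53.
No other one-to-one assignment exceeds $775.

Max total: $775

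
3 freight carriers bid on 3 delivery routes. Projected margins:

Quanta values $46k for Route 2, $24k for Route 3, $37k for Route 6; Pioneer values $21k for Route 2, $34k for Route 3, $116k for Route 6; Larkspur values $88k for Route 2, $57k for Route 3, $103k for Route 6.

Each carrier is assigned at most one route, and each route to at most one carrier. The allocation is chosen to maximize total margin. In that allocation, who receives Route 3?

Quanta receives Route 3.

Optimal: Quanta→Route 3 ($24k), Pioneer→Route 6 ($116k), Larkspur→Route 2 ($88k) — total 24+116+88 = $228k.
Next-best assignment: Quanta→Route 2, Pioneer→Route 6, Larkspur→Route 3 = $219k.
Checked against all permutations: $228k is optimal.
Quanta's own top route is Route 2 ($46k), but forcing Quanta→Route 2 and reassigning the rest optimally gives only $219k — worse by 9.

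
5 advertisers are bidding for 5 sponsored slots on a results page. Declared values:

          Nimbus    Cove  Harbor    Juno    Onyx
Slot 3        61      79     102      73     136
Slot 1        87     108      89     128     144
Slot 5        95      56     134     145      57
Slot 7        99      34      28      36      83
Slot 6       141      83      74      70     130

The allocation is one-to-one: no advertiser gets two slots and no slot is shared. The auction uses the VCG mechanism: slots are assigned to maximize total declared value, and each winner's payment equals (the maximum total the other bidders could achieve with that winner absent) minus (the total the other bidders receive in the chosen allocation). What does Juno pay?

Juno pays $80.

Efficient allocation: Nimbus→Slot 7 ($99), Cove→Slot 1 ($108), Harbor→Slot 3 ($102), Juno→Slot 5 ($145), Onyx→Slot 6 ($130); total welfare W = $584.
Juno receives Slot 5 at value $145, so the others get W − 145 = $439.
Without Juno: best allocation of the remaining 4 bidders over all 5 slots is Nimbus→Slot 6 ($141), Cove→Slot 1 ($108), Harbor→Slot 5 ($134), Onyx→Slot 3 ($136), total $519.
VCG payment = (others' best without Juno) − (others' welfare with Juno) = 519 − 439 = $80.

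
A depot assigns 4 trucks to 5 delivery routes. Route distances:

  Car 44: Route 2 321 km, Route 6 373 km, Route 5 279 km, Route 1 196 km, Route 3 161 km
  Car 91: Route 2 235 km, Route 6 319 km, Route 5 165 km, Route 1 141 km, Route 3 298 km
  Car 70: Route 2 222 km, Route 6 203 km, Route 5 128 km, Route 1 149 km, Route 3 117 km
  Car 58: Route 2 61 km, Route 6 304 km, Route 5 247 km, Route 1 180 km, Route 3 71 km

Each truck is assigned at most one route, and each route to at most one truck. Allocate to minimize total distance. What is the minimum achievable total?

Min total: 491 km

Optimal: Car 44→Route 3 (161 km), Car 91→Route 1 (141 km), Car 70→Route 5 (128 km), Car 58→Route 2 (61 km) — total 161+141+128+61 = 491 km.
Column-greedy (each route in turn goes to its cheapest remaining truck) gives 625 km, worse by 134.
Every other assignment is strictly worse.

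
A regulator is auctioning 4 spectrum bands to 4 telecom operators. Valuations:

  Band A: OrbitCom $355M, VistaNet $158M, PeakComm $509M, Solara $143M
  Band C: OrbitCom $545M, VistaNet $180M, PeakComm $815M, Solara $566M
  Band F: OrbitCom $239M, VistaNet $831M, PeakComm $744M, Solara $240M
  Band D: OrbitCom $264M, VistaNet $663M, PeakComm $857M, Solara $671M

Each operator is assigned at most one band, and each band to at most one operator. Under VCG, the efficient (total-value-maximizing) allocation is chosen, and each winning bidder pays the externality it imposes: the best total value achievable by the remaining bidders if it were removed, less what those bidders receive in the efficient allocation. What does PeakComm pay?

PeakComm pays $190M.

Efficient allocation: OrbitCom→Band A ($355M), VistaNet→Band F ($831M), PeakComm→Band C ($815M), Solara→Band D ($671M); total welfare W = $2672M.
PeakComm receives Band C at value $815M, so the others get W − 815 = $1857M.
Without PeakComm: best allocation of the remaining 3 bidders over all 4 bands is OrbitCom→Band C ($545M), VistaNet→Band F ($831M), Solara→Band D ($671M), total $2047M.
VCG payment = (others' best without PeakComm) − (others' welfare with PeakComm) = 2047 − 1857 = $190M.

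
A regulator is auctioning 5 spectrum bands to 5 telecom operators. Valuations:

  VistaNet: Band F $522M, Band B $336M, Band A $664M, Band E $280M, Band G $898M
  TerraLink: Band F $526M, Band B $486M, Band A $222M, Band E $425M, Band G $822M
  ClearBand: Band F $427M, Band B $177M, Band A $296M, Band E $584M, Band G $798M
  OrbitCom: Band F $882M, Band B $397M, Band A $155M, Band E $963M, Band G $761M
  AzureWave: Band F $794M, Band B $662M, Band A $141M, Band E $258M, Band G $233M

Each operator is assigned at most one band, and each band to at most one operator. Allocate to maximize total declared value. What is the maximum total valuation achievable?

Optimal: VistaNet→Band A ($664M), TerraLink→Band B ($486M), ClearBand→Band G ($798M), OrbitCom→Band E ($963M), AzureWave→Band F ($794M) — total 664+486+798+963+794 = $3705M.
Max-entry greedy (repeatedly take the single best remaining cell) gives $3437M, worse by 268.
Swapping VistaNet↔TerraLink (VistaNet→Band B $336M, TerraLink→Band A $222M) loses 592.

Max total: $3705M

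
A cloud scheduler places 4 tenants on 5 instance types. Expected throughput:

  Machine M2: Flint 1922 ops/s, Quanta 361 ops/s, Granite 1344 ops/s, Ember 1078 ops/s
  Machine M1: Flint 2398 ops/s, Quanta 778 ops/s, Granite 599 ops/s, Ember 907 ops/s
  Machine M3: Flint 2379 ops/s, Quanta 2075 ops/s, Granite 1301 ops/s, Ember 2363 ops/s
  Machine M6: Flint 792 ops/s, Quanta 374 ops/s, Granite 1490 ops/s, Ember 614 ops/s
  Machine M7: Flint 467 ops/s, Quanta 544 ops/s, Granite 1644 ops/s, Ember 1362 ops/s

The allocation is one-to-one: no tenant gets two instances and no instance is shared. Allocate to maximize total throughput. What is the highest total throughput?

This is the linear assignment problem.
Optimal: Flint→Machine M1 (2398 ops/s), Quanta→Machine M3 (2075 ops/s), Granite→Machine M6 (1490 ops/s), Ember→Machine M7 (1362 ops/s) — total 2398+2075+1490+1362 = 7325 ops/s.
Row-greedy (each tenant in turn takes its best remaining instance) gives 7195 ops/s, worse by 130.
Swapping Ember↔Flint (Ember→Machine M1 907 ops/s, Flint→Machine M7 467 ops/s) loses 2386.

Maximum total: 7325 ops/s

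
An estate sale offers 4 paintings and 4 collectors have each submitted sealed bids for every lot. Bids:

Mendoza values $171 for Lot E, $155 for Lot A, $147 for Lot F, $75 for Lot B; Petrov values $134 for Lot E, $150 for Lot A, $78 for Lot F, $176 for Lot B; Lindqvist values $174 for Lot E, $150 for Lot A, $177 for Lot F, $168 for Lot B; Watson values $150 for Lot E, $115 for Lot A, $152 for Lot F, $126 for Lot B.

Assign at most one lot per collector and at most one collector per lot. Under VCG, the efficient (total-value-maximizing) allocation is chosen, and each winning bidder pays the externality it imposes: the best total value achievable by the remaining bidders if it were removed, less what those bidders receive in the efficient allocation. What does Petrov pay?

Petrov pays $9.

Efficient allocation: Mendoza→Lot A ($155), Petrov→Lot B ($176), Lindqvist→Lot F ($177), Watson→Lot E ($150); total welfare W = $658.
Petrov receives Lot B at value $176, so the others get W − 176 = $482.
Without Petrov: best allocation of the remaining 3 bidders over all 4 lots is Mendoza→Lot E ($171), Lindqvist→Lot B ($168), Watson→Lot F ($152), total $491.
VCG payment = (others' best without Petrov) − (others' welfare with Petrov) = 491 − 482 = $9.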